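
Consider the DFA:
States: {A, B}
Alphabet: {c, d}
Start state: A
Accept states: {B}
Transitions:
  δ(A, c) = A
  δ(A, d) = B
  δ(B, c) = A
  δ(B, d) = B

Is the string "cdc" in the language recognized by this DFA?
Processing string "cdc":
  A --c--> A
  A --d--> B
  B --c--> A
Final state: A
Accept states: {B}
No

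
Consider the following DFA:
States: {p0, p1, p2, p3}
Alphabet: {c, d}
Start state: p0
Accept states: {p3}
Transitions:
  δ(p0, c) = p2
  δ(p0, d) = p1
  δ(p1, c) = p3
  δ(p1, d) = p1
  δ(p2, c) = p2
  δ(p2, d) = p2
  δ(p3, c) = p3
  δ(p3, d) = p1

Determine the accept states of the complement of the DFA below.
Complement accept states = All states \ Original accept states
= {p0, p1, p2, p3} \ {p3}
{p0, p1, p2}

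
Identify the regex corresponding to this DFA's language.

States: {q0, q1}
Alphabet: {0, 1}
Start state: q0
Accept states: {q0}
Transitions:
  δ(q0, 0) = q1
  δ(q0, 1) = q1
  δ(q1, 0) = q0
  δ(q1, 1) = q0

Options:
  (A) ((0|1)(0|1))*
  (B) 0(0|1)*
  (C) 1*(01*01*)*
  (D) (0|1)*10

Check each option against the DFA on short strings; one disagreement eliminates an option:
  (A) ((0|1)(0|1))*: agrees with the DFA on every string of length ≤ 6
  (B) 0(0|1)*: on ε the DFA stays in q0 and accepts (q0 ∈ Accept), but the regex does not match it → eliminate
  (C) 1*(01*01*)*: on '1' the DFA goes q0 → q1 and rejects (q1 ∉ Accept), but the regex matches it → eliminate
  (D) (0|1)*10: on ε the DFA stays in q0 and accepts (q0 ∈ Accept), but the regex does not match it → eliminate
Only (A) is consistent with the DFA.
(A) ((0|1)(0|1))*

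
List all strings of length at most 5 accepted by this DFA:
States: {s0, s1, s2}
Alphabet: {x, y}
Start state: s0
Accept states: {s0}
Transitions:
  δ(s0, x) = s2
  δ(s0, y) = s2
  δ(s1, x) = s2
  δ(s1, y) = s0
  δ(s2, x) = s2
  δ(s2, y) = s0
ε, xy, yy, xxy, yxy, xxxy, xyxy, xyyy, yxxy, yyxy, yyyy, xxxxy, xxyxy, xxyyy, xyxxy, xyyxy, yxxxy, yxyxy, yxyyy, yyxxy, yyyxy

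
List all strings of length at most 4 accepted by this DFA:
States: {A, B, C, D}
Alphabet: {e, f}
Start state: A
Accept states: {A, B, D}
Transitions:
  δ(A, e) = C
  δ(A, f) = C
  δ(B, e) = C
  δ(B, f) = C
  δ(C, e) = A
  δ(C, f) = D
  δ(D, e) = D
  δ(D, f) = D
ε, ee, ef, fe, ff, efe, eff, ffe, fff, eeee, eeef, eefe, eeff, efee, efef, effe, efff, feee, feef, fefe, feff, ffee, ffef, fffe, ffff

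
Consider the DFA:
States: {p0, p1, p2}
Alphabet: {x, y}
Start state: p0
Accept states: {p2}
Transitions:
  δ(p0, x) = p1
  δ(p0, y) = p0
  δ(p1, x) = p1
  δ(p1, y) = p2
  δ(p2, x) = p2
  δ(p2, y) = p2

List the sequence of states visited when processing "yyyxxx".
read 'y': p0 → p0
  read 'y': p0 → p0
  read 'y': p0 → p0
  read 'x': p0 → p1
  read 'x': p1 → p1
  read 'x': p1 → p1
p0 -> p0 -> p0 -> p0 -> p1 -> p1 -> p1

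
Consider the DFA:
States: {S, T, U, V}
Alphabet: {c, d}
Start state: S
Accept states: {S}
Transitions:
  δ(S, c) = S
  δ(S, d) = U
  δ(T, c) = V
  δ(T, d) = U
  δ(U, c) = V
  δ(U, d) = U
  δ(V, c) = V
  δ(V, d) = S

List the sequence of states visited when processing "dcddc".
read 'd': S → U
  read 'c': U → V
  read 'd': V → S
  read 'd': S → U
  read 'c': U → V
S -> U -> V -> S -> U -> V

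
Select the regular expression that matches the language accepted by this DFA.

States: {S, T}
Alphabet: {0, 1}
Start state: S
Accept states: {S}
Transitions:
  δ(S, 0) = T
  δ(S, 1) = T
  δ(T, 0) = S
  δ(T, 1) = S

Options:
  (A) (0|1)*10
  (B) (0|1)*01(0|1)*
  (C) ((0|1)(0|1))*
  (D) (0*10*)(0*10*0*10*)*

Check each option against the DFA on short strings; one disagreement eliminates an option:
  (A) (0|1)*10: on ε the DFA stays in S and accepts (S ∈ Accept), but the regex does not match it → eliminate
  (B) (0|1)*01(0|1)*: on ε the DFA stays in S and accepts (S ∈ Accept), but the regex does not match it → eliminate
  (C) ((0|1)(0|1))*: agrees with the DFA on every string of length ≤ 6
  (D) (0*10*)(0*10*0*10*)*: on ε the DFA stays in S and accepts (S ∈ Accept), but the regex does not match it → eliminate
Only (C) is consistent with the DFA.
(C) ((0|1)(0|1))*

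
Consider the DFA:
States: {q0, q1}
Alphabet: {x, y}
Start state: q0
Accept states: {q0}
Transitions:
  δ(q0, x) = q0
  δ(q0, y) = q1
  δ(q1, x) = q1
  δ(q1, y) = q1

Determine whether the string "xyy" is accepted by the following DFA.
Processing string "xyy":
  q0 --x--> q0
  q0 --y--> q1
  q1 --y--> q1
Final state: q1
Accept states: {q0}
No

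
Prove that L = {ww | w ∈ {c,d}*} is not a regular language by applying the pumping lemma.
Assume L is regular with pumping length p. Idea: pumping the leading c-block breaks the equality of the two halves.
Choose s = c^p d c^p d ∈ L (with w = c^p d). |s| = 2p+2 ≥ p. By the pumping lemma, s = xyz with |xy| ≤ p, |y| > 0, so y = c^k with k ≥ 1, in the first c-block. Then xy²z = c^(p+k) d c^p d, of length 2p+2+k. If k is odd this length is odd, so it cannot be of the form ww. If k is even, each half has length p+1+k/2 ≤ p+k, so the first half lies entirely inside the leading c-block and contains no d, while the second half ends in d; the halves differ. Either way xy²z ∉ L.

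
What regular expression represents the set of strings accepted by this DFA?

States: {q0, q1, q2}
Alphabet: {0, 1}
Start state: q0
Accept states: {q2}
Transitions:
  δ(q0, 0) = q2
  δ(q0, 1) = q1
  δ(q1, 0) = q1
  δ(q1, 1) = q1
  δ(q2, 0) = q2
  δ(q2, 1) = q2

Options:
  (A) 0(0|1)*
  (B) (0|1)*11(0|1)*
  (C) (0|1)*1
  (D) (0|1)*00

Check each option against the DFA on short strings; one disagreement eliminates an option:
  (A) 0(0|1)*: agrees with the DFA on every string of length ≤ 6
  (B) (0|1)*11(0|1)*: on '0' the DFA goes q0 → q2 and accepts (q2 ∈ Accept), but the regex does not match it → eliminate
  (C) (0|1)*1: on '0' the DFA goes q0 → q2 and accepts (q2 ∈ Accept), but the regex does not match it → eliminate
  (D) (0|1)*00: on '0' the DFA goes q0 → q2 and accepts (q2 ∈ Accept), but the regex does not match it → eliminate
Only (A) is consistent with the DFA.
(A) 0(0|1)*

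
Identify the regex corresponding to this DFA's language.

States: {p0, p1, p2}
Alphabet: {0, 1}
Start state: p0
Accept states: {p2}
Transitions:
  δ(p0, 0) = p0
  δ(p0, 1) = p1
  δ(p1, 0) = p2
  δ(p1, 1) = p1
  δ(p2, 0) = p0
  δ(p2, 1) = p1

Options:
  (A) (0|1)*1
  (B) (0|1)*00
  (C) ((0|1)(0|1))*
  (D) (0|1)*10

Check each option against the DFA on short strings; one disagreement eliminates an option:
  (A) (0|1)*1: on '1' the DFA goes p0 → p1 and rejects (p1 ∉ Accept), but the regex matches it → eliminate
  (B) (0|1)*00: on '00' the DFA goes p0 → p0 → p0 and rejects (p0 ∉ Accept), but the regex matches it → eliminate
  (C) ((0|1)(0|1))*: on ε the DFA stays in p0 and rejects (p0 ∉ Accept), but the regex matches it → eliminate
  (D) (0|1)*10: agrees with the DFA on every string of length ≤ 6
Only (D) is consistent with the DFA.
(D) (0|1)*10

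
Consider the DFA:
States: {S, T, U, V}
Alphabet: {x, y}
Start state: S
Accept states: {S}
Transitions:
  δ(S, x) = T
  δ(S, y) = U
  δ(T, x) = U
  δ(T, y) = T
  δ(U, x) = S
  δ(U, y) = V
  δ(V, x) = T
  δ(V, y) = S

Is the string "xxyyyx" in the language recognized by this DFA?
Processing string "xxyyyx":
  S --x--> T
  T --x--> U
  U --y--> V
  V --y--> S
  S --y--> U
  U --x--> S
Final state: S
Accept states: {S}
Yes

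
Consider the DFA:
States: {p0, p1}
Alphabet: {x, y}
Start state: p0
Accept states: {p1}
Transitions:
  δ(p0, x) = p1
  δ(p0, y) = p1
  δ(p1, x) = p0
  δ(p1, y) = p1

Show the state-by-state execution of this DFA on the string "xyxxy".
read 'x': p0 → p1
  read 'y': p1 → p1
  read 'x': p1 → p0
  read 'x': p0 → p1
  read 'y': p1 → p1
p0 -> p1 -> p1 -> p0 -> p1 -> p1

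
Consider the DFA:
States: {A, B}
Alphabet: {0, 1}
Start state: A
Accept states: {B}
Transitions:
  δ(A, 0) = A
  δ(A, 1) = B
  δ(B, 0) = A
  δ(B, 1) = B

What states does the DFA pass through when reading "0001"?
read '0': A → A
  read '0': A → A
  read '0': A → A
  read '1': A → B
A -> A -> A -> A -> B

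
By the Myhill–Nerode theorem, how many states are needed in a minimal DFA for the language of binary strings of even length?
By Myhill–Nerode, count the distinguishable equivalence classes: two classes — parity of the length.
2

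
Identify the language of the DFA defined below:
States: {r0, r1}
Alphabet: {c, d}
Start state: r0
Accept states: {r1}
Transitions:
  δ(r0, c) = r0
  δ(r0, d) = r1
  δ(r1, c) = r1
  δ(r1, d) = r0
Testing a few strings:
  'c' → reject
  'cc' → reject
  'ccc' → reject
  'd' → accept
State roles: r0=even number of d's so far; r1=odd number of d's so far
All strings over {c,d} with an odd number of d's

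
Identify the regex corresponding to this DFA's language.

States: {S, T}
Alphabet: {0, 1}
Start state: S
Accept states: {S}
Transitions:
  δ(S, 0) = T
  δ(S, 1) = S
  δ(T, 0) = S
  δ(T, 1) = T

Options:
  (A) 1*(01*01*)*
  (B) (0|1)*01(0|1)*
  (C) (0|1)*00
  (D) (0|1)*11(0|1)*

Check each option against the DFA on short strings; one disagreement eliminates an option:
  (A) 1*(01*01*)*: agrees with the DFA on every string of length ≤ 6
  (B) (0|1)*01(0|1)*: on ε the DFA stays in S and accepts (S ∈ Accept), but the regex does not match it → eliminate
  (C) (0|1)*00: on ε the DFA stays in S and accepts (S ∈ Accept), but the regex does not match it → eliminate
  (D) (0|1)*11(0|1)*: on ε the DFA stays in S and accepts (S ∈ Accept), but the regex does not match it → eliminate
Only (A) is consistent with the DFA.
(A) 1*(01*01*)*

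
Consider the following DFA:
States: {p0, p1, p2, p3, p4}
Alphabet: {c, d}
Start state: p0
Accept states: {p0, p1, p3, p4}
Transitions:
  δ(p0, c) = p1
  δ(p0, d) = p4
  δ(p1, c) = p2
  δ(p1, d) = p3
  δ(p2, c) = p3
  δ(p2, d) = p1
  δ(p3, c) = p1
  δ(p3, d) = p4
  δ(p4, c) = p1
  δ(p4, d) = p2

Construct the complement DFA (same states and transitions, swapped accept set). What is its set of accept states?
Complement accept states = All states \ Original accept states
= {p0, p1, p2, p3, p4} \ {p0, p1, p3, p4}
{p2}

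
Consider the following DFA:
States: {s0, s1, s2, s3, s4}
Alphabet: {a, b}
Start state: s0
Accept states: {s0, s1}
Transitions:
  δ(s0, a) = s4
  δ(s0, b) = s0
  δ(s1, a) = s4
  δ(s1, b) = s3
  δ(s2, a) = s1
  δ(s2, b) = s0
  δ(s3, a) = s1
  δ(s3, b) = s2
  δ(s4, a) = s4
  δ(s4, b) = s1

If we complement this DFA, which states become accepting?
Complement accept states = All states \ Original accept states
= {s0, s1, s2, s3, s4} \ {s0, s1}
{s2, s3, s4}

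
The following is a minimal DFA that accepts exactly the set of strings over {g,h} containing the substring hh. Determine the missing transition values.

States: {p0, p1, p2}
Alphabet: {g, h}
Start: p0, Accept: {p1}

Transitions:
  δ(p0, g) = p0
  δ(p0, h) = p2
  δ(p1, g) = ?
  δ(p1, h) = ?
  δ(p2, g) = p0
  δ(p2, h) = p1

From the language and accept set, identify what each state tracks — p0: no progress toward hh; p1: substring hh seen; p2: one trailing h.
Each missing δ(q, a) is the state matching the new tracked value after reading a.
δ(p1, g) = p1; δ(p1, h) = p1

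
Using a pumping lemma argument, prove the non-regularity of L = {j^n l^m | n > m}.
Assume L is regular with pumping length p. Idea: pumping down the j-block drops the j-count to at most the l-count.
Choose s = j^(p+1) l^p ∈ L (|s| = 2p+1 ≥ p). By the pumping lemma, s = xyz with |xy| ≤ p, |y| > 0, so y = j^k with k ≥ 1. Take i = 0: xz = j^(p+1−k) l^p. Since k ≥ 1, p+1−k ≤ p, so the number of j's is no longer strictly greater than the number of l's, hence xz ∉ L.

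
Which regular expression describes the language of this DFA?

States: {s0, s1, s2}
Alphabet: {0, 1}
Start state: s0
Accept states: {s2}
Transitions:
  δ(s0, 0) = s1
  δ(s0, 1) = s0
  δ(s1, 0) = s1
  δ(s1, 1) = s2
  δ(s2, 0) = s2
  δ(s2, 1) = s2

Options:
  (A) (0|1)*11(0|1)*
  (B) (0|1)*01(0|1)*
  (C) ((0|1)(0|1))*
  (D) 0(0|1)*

Check each option against the DFA on short strings; one disagreement eliminates an option:
  (A) (0|1)*11(0|1)*: on '01' the DFA goes s0 → s1 → s2 and accepts (s2 ∈ Accept), but the regex does not match it → eliminate
  (B) (0|1)*01(0|1)*: agrees with the DFA on every string of length ≤ 6
  (C) ((0|1)(0|1))*: on ε the DFA stays in s0 and rejects (s0 ∉ Accept), but the regex matches it → eliminate
  (D) 0(0|1)*: on '0' the DFA goes s0 → s1 and rejects (s1 ∉ Accept), but the regex matches it → eliminate
Only (B) is consistent with the DFA.
(B) (0|1)*01(0|1)*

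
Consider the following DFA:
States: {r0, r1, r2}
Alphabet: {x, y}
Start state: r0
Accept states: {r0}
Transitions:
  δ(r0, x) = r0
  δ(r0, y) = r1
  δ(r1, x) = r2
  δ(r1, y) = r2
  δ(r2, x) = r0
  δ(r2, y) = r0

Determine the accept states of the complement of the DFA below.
Complement accept states = All states \ Original accept states
= {r0, r1, r2} \ {r0}
{r1, r2}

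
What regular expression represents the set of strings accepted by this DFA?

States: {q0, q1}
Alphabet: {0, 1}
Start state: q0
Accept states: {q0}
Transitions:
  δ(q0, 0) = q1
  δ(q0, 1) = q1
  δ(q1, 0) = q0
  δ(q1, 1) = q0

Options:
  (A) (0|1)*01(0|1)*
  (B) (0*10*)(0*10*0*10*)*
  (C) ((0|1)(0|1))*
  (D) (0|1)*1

Check each option against the DFA on short strings; one disagreement eliminates an option:
  (A) (0|1)*01(0|1)*: on ε the DFA stays in q0 and accepts (q0 ∈ Accept), but the regex does not match it → eliminate
  (B) (0*10*)(0*10*0*10*)*: on ε the DFA stays in q0 and accepts (q0 ∈ Accept), but the regex does not match it → eliminate
  (C) ((0|1)(0|1))*: agrees with the DFA on every string of length ≤ 6
  (D) (0|1)*1: on ε the DFA stays in q0 and accepts (q0 ∈ Accept), but the regex does not match it → eliminate
Only (C) is consistent with the DFA.
(C) ((0|1)(0|1))*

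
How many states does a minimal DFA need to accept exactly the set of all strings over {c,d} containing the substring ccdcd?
By Myhill–Nerode, count the distinguishable equivalence classes: 6 classes — one per longest suffix of the input that is a prefix of 'ccdcd' (lengths 0 through 4), plus an absorbing 'already seen ccdcd' class.
6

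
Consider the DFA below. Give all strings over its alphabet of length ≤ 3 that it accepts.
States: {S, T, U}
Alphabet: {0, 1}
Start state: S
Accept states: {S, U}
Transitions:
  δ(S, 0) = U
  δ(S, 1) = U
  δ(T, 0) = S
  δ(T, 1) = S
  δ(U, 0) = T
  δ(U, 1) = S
ε, 0, 1, 01, 11, 000, 001, 010, 011, 100, 101, 110, 111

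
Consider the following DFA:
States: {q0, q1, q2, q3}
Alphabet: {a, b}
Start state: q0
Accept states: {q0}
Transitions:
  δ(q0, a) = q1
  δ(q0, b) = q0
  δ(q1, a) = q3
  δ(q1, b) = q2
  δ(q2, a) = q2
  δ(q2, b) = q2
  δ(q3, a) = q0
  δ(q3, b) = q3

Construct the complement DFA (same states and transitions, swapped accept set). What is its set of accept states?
Complement accept states = All states \ Original accept states
= {q0, q1, q2, q3} \ {q0}
{q1, q2, q3}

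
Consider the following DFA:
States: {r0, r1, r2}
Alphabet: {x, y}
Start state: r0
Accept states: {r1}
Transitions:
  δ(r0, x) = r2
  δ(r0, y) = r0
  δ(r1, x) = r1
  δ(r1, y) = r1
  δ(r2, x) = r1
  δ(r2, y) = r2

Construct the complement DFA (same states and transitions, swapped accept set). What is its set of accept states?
Complement accept states = All states \ Original accept states
= {r0, r1, r2} \ {r1}
{r0, r2}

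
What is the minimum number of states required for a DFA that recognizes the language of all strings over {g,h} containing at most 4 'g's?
By Myhill–Nerode, count the distinguishable equivalence classes: 6 classes — having seen 0, 1, …, 4, or >4 copies of 'g'; counts 0 through 4 are accepting and >4 is dead.
6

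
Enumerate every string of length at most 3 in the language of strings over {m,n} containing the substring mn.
mn, mmn, mnm, mnn, nmn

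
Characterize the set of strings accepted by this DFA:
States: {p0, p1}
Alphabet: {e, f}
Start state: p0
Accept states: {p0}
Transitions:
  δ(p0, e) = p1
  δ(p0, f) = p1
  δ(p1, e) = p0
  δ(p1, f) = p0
Testing a few strings:
  'fff' → reject
  'f' → reject
  'e' → reject
  'ef' → accept
State roles: p0=even length so far; p1=odd length so far
All strings over {e,f} of even length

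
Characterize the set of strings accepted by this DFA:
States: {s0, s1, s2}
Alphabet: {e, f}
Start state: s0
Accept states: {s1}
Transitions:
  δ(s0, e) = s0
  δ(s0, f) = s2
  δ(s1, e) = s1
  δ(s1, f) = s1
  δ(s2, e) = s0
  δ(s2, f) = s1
Testing a few strings:
  'efef' → reject
  'feef' → reject
  'ee' → reject
  'fe' → reject
State roles: s0=no progress toward ff; s1=substring ff seen; s2=one trailing f
All strings over {e,f} containing the substring ff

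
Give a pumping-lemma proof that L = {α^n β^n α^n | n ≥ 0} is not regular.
Assume L is regular with pumping length p. Idea: pumping the first α-block unbalances it against the other two.
Choose s = α^p β^p α^p ∈ L (|s| = 3p ≥ p). By the pumping lemma, s = xyz with |xy| ≤ p, |y| > 0, so y = α^k with k ≥ 1, inside the first α-block. Then xy²z = α^(p+k) β^p α^p. The first block has length p+k ≠ p, so the three block lengths are no longer equal and xy²z ∉ L.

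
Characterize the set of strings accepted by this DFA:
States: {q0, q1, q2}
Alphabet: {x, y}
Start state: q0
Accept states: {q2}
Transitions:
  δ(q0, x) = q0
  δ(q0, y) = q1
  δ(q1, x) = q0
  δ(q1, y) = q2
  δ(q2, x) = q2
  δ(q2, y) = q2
Testing a few strings:
  'yx' → reject
  'xyx' → reject
  'x' → reject
  'y' → reject
State roles: q0=no progress toward yy; q1=one trailing y; q2=substring yy seen
All strings over {x,y} containing the substring yy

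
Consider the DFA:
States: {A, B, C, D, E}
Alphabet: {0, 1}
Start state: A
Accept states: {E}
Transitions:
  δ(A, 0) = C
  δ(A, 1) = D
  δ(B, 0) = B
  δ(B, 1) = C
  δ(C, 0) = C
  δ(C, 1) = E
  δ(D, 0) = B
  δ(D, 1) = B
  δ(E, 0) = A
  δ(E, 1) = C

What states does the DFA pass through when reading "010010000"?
read '0': A → C
  read '1': C → E
  read '0': E → A
  read '0': A → C
  read '1': C → E
  read '0': E → A
  read '0': A → C
  read '0': C → C
  read '0': C → C
A -> C -> E -> A -> C -> E -> A -> C -> C -> C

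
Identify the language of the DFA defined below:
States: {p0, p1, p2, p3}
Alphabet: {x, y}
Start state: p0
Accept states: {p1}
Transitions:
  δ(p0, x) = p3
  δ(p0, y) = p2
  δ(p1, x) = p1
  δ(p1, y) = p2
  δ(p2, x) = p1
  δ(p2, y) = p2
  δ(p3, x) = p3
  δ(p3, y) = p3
Testing a few strings:
  'yyyy' → reject
  'x' → reject
  'yx' → accept
  'y' → reject
State roles: p0=no input read; p1=started with y, last symbol x; p2=started with y, last symbol y; p3=started with x (dead)
All strings over {x,y} that start with y and end with x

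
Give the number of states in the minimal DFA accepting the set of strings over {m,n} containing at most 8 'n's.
By Myhill–Nerode, count the distinguishable equivalence classes: 10 classes — having seen 0, 1, …, 8, or >8 copies of 'n'; counts 0 through 8 are accepting and >8 is dead.
10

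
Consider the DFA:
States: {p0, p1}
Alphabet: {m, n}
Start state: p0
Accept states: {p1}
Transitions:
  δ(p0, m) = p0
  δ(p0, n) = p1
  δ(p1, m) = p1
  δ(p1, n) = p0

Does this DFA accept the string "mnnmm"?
Processing string "mnnmm":
  p0 --m--> p0
  p0 --n--> p1
  p1 --n--> p0
  p0 --m--> p0
  p0 --m--> p0
Final state: p0
Accept states: {p1}
No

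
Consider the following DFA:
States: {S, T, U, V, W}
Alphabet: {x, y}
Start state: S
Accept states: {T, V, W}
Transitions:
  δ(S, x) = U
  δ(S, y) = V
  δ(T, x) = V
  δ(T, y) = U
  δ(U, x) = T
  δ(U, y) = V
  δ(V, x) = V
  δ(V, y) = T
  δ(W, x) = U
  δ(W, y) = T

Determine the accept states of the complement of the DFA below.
Complement accept states = All states \ Original accept states
= {S, T, U, V, W} \ {T, V, W}
{S, U}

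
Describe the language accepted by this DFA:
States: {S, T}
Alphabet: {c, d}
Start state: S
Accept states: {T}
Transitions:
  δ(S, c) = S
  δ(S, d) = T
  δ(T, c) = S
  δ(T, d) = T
Testing a few strings:
  'dc' → reject
  'cd' → accept
  'dcc' → reject
  'c' → reject
State roles: S=last symbol not d; T=last symbol is d
All strings over {c,d} ending with d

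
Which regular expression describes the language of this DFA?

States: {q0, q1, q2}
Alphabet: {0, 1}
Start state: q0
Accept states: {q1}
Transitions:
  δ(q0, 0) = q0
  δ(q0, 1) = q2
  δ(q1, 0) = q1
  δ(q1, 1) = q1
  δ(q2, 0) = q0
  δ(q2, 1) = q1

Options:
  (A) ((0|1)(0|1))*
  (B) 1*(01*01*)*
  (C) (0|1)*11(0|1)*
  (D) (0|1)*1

Check each option against the DFA on short strings; one disagreement eliminates an option:
  (A) ((0|1)(0|1))*: on ε the DFA stays in q0 and rejects (q0 ∉ Accept), but the regex matches it → eliminate
  (B) 1*(01*01*)*: on ε the DFA stays in q0 and rejects (q0 ∉ Accept), but the regex matches it → eliminate
  (C) (0|1)*11(0|1)*: agrees with the DFA on every string of length ≤ 6
  (D) (0|1)*1: on '1' the DFA goes q0 → q2 and rejects (q2 ∉ Accept), but the regex matches it → eliminate
Only (C) is consistent with the DFA.
(C) (0|1)*11(0|1)*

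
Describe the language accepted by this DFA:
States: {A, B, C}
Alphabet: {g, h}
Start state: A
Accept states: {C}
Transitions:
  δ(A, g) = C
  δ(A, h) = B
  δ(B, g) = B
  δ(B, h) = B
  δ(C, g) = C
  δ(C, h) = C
Testing a few strings:
  'hgg' → reject
  'h' → reject
  'gg' → accept
  'hh' → reject
State roles: A=no input read; B=started with h (dead); C=started with g
All strings over {g,h} starting with g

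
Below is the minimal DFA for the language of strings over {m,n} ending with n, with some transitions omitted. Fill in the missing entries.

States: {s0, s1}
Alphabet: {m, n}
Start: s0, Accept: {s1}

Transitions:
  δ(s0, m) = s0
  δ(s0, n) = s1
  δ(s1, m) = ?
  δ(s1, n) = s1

From the language and accept set, identify what each state tracks — s0: last symbol not n; s1: last symbol is n.
Each missing δ(q, a) is the state matching the new tracked value after reading a.
δ(s1, m) = s0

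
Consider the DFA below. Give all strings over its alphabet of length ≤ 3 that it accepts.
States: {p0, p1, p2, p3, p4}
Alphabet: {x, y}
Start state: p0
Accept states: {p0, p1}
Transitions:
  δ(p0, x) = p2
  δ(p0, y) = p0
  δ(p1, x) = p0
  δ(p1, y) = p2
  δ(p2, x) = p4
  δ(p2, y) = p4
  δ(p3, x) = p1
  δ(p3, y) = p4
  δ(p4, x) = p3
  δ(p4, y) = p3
ε, y, yy, yyy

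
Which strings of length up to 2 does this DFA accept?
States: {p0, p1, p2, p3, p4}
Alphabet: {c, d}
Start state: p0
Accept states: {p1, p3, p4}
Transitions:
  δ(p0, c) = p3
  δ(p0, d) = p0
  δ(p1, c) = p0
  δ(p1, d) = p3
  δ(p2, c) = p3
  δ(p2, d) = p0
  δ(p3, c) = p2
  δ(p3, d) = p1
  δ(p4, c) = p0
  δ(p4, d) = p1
c, cd, dc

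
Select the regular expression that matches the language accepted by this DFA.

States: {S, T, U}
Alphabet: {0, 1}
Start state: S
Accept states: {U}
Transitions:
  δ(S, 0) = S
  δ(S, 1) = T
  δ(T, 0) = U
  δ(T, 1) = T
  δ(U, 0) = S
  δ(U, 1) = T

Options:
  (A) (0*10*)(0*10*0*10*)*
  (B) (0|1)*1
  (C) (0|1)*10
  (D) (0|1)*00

Check each option against the DFA on short strings; one disagreement eliminates an option:
  (A) (0*10*)(0*10*0*10*)*: on '1' the DFA goes S → T and rejects (T ∉ Accept), but the regex matches it → eliminate
  (B) (0|1)*1: on '1' the DFA goes S → T and rejects (T ∉ Accept), but the regex matches it → eliminate
  (C) (0|1)*10: agrees with the DFA on every string of length ≤ 6
  (D) (0|1)*00: on '00' the DFA goes S → S → S and rejects (S ∉ Accept), but the regex matches it → eliminate
Only (C) is consistent with the DFA.
(C) (0|1)*10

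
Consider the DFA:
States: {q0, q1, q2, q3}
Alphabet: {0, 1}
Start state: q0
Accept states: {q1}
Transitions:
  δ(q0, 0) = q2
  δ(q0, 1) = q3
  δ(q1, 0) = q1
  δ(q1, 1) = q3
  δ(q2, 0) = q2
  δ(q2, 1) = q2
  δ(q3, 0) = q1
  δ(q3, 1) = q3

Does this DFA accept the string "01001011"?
Processing string "01001011":
  q0 --0--> q2
  q2 --1--> q2
  q2 --0--> q2
  q2 --0--> q2
  q2 --1--> q2
  q2 --0--> q2
  q2 --1--> q2
  q2 --1--> q2
Final state: q2
Accept states: {q1}
No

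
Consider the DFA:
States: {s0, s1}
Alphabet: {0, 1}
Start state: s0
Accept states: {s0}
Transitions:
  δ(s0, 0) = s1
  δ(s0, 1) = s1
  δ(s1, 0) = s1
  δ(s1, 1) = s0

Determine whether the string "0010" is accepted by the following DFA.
Processing string "0010":
  s0 --0--> s1
  s1 --0--> s1
  s1 --1--> s0
  s0 --0--> s1
Final state: s1
Accept states: {s0}
No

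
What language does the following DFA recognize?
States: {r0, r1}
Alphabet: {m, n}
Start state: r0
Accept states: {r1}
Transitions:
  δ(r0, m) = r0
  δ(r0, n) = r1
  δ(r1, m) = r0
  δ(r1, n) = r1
Testing a few strings:
  'mmn' → accept
  'mnn' → accept
  'n' → accept
  'nn' → accept
State roles: r0=last symbol not n; r1=last symbol is n
All strings over {m,n} ending with n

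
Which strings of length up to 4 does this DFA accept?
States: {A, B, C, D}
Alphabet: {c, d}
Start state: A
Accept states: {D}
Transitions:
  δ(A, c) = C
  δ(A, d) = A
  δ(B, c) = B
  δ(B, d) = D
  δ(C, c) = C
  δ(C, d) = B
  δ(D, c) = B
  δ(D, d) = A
cdd, ccdd, cdcd, dcdd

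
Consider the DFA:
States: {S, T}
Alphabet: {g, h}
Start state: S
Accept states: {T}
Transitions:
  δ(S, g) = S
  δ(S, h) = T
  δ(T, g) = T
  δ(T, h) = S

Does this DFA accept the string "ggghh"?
Processing string "ggghh":
  S --g--> S
  S --g--> S
  S --g--> S
  S --h--> T
  T --h--> S
Final state: S
Accept states: {T}
No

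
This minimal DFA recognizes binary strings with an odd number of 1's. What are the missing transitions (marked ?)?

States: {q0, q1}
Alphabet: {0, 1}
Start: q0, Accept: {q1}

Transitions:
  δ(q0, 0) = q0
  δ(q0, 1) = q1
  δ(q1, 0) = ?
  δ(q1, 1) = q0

From the language and accept set, identify what each state tracks — q0: even number of 1's so far; q1: odd number of 1's so far.
Each missing δ(q, a) is the state matching the new tracked value after reading a.
δ(q1, 0) = q1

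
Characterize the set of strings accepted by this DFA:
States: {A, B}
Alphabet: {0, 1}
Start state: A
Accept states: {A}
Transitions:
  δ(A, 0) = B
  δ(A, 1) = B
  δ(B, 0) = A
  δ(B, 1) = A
Testing a few strings:
  '00' → accept
  '010' → reject
  '0' → reject
  '111' → reject
State roles: A=even length so far; B=odd length so far
All binary strings of even length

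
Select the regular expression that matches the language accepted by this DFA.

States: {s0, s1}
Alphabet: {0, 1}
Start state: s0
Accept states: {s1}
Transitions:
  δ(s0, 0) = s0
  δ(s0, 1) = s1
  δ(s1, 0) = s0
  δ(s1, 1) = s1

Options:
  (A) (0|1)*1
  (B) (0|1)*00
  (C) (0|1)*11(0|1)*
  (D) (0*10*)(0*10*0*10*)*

Check each option against the DFA on short strings; one disagreement eliminates an option:
  (A) (0|1)*1: agrees with the DFA on every string of length ≤ 6
  (B) (0|1)*00: on '1' the DFA goes s0 → s1 and accepts (s1 ∈ Accept), but the regex does not match it → eliminate
  (C) (0|1)*11(0|1)*: on '1' the DFA goes s0 → s1 and accepts (s1 ∈ Accept), but the regex does not match it → eliminate
  (D) (0*10*)(0*10*0*10*)*: on '10' the DFA goes s0 → s1 → s0 and rejects (s0 ∉ Accept), but the regex matches it → eliminate
Only (A) is consistent with the DFA.
(A) (0|1)*1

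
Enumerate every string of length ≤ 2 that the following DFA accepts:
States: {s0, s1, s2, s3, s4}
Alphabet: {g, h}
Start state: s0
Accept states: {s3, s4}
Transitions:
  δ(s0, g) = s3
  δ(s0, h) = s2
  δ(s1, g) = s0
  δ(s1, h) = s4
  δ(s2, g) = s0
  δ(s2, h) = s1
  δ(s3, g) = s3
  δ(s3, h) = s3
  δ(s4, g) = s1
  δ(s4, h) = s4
g, gg, gh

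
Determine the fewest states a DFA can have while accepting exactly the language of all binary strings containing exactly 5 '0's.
By Myhill–Nerode, count the distinguishable equivalence classes: 7 classes — having seen 0, 1, …, 5, or >5 copies of '0'; the count-5 class is the only accepting one and >5 is dead.
7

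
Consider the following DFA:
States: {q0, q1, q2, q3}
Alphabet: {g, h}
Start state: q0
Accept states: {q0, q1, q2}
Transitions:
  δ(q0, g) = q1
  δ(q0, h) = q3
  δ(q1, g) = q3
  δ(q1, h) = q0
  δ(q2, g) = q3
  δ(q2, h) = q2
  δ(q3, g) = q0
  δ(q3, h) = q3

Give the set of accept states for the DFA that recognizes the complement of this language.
Complement accept states = All states \ Original accept states
= {q0, q1, q2, q3} \ {q0, q1, q2}
{q3}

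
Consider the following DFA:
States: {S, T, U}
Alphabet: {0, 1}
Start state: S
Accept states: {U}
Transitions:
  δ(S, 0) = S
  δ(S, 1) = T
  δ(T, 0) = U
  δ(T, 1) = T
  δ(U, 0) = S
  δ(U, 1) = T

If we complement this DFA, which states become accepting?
Complement accept states = All states \ Original accept states
= {S, T, U} \ {U}
{S, T}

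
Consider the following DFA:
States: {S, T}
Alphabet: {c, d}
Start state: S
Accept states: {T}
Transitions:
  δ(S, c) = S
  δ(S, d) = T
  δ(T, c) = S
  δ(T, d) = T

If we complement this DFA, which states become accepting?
Complement accept states = All states \ Original accept states
= {S, T} \ {T}
{S}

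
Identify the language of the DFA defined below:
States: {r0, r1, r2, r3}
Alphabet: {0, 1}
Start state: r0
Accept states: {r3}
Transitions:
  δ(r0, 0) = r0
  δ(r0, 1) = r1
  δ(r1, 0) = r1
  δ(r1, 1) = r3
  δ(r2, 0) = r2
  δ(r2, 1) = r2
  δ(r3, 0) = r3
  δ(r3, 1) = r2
Testing a few strings:
  '0110' → accept
  '00' → reject
  '0' → reject
  '010' → reject
State roles: r0=zero 1's; r1=one 1; r2=≥ three 1's (dead); r3=two 1's
All binary strings containing exactly two 1's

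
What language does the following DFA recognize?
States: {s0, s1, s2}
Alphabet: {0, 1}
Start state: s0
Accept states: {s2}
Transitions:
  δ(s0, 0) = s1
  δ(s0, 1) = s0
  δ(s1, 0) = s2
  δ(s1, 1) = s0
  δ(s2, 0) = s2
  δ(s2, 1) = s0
Testing a few strings:
  '0000' → accept
  '1' → reject
  '011' → reject
  '1010' → reject
State roles: s0=last symbol not 0; s1=one trailing 0; s2=two trailing 0's
All binary strings ending with 00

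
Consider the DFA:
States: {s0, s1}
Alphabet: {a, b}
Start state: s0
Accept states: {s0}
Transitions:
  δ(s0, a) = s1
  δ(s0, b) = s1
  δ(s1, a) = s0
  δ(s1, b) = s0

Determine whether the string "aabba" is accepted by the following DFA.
Processing string "aabba":
  s0 --a--> s1
  s1 --a--> s0
  s0 --b--> s1
  s1 --b--> s0
  s0 --a--> s1
Final state: s1
Accept states: {s0}
No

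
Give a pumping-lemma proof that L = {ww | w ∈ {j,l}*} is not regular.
Assume L is regular with pumping length p. Idea: pumping the leading j-block breaks the equality of the two halves.
Choose s = j^p l j^p l ∈ L (with w = j^p l). |s| = 2p+2 ≥ p. By the pumping lemma, s = xyz with |xy| ≤ p, |y| > 0, so y = j^k with k ≥ 1, in the first j-block. Then xy²z = j^(p+k) l j^p l, of length 2p+2+k. If k is odd this length is odd, so it cannot be of the form ww. If k is even, each half has length p+1+k/2 ≤ p+k, so the first half lies entirely inside the leading j-block and contains no l, while the second half ends in l; the halves differ. Either way xy²z ∉ L.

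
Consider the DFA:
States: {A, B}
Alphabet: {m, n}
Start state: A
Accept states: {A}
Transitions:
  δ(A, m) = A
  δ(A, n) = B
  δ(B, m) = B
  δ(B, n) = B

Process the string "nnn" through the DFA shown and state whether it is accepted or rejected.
Processing string "nnn":
  A --n--> B
  B --n--> B
  B --n--> B
Final state: B
Accept states: {A}
No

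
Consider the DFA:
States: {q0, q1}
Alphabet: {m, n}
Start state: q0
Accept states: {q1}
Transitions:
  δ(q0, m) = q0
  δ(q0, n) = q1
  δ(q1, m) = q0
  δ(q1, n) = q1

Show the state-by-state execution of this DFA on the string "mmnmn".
read 'm': q0 → q0
  read 'm': q0 → q0
  read 'n': q0 → q1
  read 'm': q1 → q0
  read 'n': q0 → q1
q0 -> q0 -> q0 -> q1 -> q0 -> q1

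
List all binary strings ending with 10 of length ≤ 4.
10, 010, 110, 0010, 0110, 1010, 1110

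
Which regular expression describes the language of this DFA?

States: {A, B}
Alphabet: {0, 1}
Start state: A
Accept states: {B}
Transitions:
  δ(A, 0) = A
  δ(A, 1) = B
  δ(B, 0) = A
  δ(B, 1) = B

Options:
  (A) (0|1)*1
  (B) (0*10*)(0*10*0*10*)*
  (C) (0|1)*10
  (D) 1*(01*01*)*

Check each option against the DFA on short strings; one disagreement eliminates an option:
  (A) (0|1)*1: agrees with the DFA on every string of length ≤ 6
  (B) (0*10*)(0*10*0*10*)*: on '10' the DFA goes A → B → A and rejects (A ∉ Accept), but the regex matches it → eliminate
  (C) (0|1)*10: on '1' the DFA goes A → B and accepts (B ∈ Accept), but the regex does not match it → eliminate
  (D) 1*(01*01*)*: on ε the DFA stays in A and rejects (A ∉ Accept), but the regex matches it → eliminate
Only (A) is consistent with the DFA.
(A) (0|1)*1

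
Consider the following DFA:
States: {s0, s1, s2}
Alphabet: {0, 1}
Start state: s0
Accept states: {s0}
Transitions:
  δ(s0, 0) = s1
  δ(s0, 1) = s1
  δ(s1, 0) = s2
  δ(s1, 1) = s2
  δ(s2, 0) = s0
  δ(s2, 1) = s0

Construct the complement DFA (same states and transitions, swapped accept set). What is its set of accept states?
Complement accept states = All states \ Original accept states
= {s0, s1, s2} \ {s0}
{s1, s2}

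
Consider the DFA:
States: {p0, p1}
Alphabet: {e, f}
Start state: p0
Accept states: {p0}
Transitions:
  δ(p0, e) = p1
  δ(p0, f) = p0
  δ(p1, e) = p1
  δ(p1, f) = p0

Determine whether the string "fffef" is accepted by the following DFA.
Processing string "fffef":
  p0 --f--> p0
  p0 --f--> p0
  p0 --f--> p0
  p0 --e--> p1
  p1 --f--> p0
Final state: p0
Accept states: {p0}
Yes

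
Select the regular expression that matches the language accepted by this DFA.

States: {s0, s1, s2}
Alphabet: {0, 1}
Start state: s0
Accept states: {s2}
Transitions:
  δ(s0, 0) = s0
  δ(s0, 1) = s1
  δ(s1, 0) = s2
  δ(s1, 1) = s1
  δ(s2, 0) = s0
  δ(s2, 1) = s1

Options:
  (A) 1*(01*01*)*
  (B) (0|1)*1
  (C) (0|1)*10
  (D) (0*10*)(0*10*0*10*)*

Check each option against the DFA on short strings; one disagreement eliminates an option:
  (A) 1*(01*01*)*: on ε the DFA stays in s0 and rejects (s0 ∉ Accept), but the regex matches it → eliminate
  (B) (0|1)*1: on '1' the DFA goes s0 → s1 and rejects (s1 ∉ Accept), but the regex matches it → eliminate
  (C) (0|1)*10: agrees with the DFA on every string of length ≤ 6
  (D) (0*10*)(0*10*0*10*)*: on '1' the DFA goes s0 → s1 and rejects (s1 ∉ Accept), but the regex matches it → eliminate
Only (C) is consistent with the DFA.
(C) (0|1)*10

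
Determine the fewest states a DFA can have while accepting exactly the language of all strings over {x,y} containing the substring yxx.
By Myhill–Nerode, count the distinguishable equivalence classes: 4 classes — one per longest suffix of the input that is a prefix of 'yxx' (lengths 0 through 2), plus an absorbing 'already seen yxx' class.
4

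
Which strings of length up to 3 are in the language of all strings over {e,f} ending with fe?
fe, efe, ffe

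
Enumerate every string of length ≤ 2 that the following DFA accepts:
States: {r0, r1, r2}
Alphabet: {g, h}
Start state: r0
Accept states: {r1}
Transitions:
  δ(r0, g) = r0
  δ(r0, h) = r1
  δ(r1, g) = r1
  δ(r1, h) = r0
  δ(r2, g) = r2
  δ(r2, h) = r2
h, gh, hg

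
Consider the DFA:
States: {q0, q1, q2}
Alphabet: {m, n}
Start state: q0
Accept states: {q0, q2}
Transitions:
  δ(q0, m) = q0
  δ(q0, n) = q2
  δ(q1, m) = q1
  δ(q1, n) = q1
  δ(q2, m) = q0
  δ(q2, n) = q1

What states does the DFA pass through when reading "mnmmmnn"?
read 'm': q0 → q0
  read 'n': q0 → q2
  read 'm': q2 → q0
  read 'm': q0 → q0
  read 'm': q0 → q0
  read 'n': q0 → q2
  read 'n': q2 → q1
q0 -> q0 -> q2 -> q0 -> q0 -> q0 -> q2 -> q1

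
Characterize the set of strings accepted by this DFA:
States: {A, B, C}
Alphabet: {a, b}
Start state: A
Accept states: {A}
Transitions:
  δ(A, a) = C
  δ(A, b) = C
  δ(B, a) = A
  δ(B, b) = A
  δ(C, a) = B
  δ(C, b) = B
Testing a few strings:
  'aab' → accept
  'baa' → accept
  'ab' → reject
  'b' → reject
State roles: A=length ≡ 0 (mod 3); B=length ≡ 2 (mod 3); C=length ≡ 1 (mod 3)
All strings over {a,b} whose length is a multiple of 3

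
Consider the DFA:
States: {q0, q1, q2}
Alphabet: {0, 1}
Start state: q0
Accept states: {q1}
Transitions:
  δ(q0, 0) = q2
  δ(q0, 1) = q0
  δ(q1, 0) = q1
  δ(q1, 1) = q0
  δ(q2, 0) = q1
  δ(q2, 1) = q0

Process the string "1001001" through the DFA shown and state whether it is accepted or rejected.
Processing string "1001001":
  q0 --1--> q0
  q0 --0--> q2
  q2 --0--> q1
  q1 --1--> q0
  q0 --0--> q2
  q2 --0--> q1
  q1 --1--> q0
Final state: q0
Accept states: {q1}
No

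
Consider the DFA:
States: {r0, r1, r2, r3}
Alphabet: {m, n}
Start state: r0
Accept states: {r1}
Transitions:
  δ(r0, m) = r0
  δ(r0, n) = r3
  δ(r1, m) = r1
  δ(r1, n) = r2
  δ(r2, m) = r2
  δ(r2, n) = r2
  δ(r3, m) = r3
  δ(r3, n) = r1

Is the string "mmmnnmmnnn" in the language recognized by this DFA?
Processing string "mmmnnmmnnn":
  r0 --m--> r0
  r0 --m--> r0
  r0 --m--> r0
  r0 --n--> r3
  r3 --n--> r1
  r1 --m--> r1
  r1 --m--> r1
  r1 --n--> r2
  r2 --n--> r2
  r2 --n--> r2
Final state: r2
Accept states: {r1}
No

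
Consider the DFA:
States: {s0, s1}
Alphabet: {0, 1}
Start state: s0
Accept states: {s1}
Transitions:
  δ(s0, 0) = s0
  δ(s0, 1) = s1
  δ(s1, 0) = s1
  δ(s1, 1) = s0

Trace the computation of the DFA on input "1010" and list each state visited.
read '1': s0 → s1
  read '0': s1 → s1
  read '1': s1 → s0
  read '0': s0 → s0
s0 -> s1 -> s1 -> s0 -> s0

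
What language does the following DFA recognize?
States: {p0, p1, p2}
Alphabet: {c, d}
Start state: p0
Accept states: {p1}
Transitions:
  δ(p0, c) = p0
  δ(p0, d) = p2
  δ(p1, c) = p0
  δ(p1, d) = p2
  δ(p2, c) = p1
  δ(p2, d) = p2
Testing a few strings:
  'dd' → reject
  'd' → reject
  'ddc' → accept
  'cdcc' → reject
State roles: p0=no suffix match; p1=suffix is dc; p2=one trailing d
All strings over {c,d} ending with dc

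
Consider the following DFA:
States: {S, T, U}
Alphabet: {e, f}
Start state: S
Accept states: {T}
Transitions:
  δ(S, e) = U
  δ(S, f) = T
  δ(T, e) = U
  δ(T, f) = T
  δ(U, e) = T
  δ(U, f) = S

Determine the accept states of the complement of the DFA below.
Complement accept states = All states \ Original accept states
= {S, T, U} \ {T}
{S, U}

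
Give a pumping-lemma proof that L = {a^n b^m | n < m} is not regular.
Assume L is regular with pumping length p. Idea: pumping up the a-block makes the a-count reach the b-count.
Choose s = a^p b^(p+1) ∈ L. By the pumping lemma, s = xyz with |xy| ≤ p, |y| > 0, so y = a^k with k ≥ 1. Then xy²z = a^(p+k) b^(p+1). Since p+k ≥ p+1, the number of a's is no longer strictly less than the number of b's, so xy²z ∉ L.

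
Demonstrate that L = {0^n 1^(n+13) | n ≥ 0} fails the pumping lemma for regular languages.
Assume L is regular with pumping length p. Idea: pumping the 0-block breaks the fixed offset of 13.
Choose s = 0^p 1^(p+13) ∈ L. By the pumping lemma, s = xyz with |xy| ≤ p, |y| > 0, so y = 0^k with k ≥ 1. Then xy²z = 0^(p+k) 1^(p+13). For this to be in L we would need p+13 = (p+k)+13, i.e. k = 0, contradicting k ≥ 1. So xy²z ∉ L.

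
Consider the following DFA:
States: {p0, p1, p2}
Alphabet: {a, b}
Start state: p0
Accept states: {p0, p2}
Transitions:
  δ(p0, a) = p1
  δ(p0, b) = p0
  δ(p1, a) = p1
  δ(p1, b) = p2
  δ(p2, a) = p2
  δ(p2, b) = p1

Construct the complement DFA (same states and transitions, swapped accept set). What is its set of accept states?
Complement accept states = All states \ Original accept states
= {p0, p1, p2} \ {p0, p2}
{p1}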